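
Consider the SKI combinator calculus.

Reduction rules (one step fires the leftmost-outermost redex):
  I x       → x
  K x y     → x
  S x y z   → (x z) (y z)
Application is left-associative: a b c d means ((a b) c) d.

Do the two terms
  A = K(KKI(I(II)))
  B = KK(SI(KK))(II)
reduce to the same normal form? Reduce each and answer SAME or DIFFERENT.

Answer: DIFFERENT — A ⇓ K(KI), B ⇓ KI

Derivation:
Term A:
  start: K(KKI(I(II)))
  step 1: K(K(I(II)))
  step 2: K(K(II))
  step 3: K(KI)

Term B:
  start: KK(SI(KK))(II)
  step 1: K(II)
  step 2: KI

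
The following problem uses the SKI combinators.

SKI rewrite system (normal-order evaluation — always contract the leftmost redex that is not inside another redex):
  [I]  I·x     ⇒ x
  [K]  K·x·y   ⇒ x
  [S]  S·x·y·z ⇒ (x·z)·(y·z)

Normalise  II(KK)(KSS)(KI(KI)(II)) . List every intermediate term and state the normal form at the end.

  start: II(KK)(KSS)(KI(KI)(II))
  [1] I(KK)(KSS)(KI(KI)(II))
  [2] KK(KSS)(KI(KI)(II))
  [3] K(KI(KI)(II))
  [4] K(I(II))
  [5] K(II)
  [6] KI

Answer: normal form = KI  (in 6 steps)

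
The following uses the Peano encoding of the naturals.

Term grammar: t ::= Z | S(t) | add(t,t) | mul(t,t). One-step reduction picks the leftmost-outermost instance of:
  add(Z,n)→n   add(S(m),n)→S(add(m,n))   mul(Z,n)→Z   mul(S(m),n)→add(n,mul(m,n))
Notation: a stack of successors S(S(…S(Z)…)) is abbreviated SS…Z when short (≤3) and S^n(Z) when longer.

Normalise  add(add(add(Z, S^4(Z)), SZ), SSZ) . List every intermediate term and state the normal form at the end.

  start: add(add(add(Z, S^4(Z)), SZ), SSZ)
  step 1: add(add(S^4(Z), SZ), SSZ)
  step 2: add(S(add(SSSZ, SZ)), SSZ)
  step 3: S(add(add(SSSZ, SZ), SSZ))
  step 4: S(add(S(add(SSZ, SZ)), SSZ))
  step 5: S(S(add(add(SSZ, SZ), SSZ)))
  step 6: S(S(add(S(add(SZ, SZ)), SSZ)))
  step 7: S(S(S(add(add(SZ, SZ), SSZ))))
  step 8: S(S(S(add(S(add(Z, SZ)), SSZ))))
  step 9: S(S(S(S(add(add(Z, SZ), SSZ)))))
  step 10: S(S(S(S(add(SZ, SSZ)))))
  step 11: S(S(S(S(S(add(Z, SSZ))))))
  step 12: S^7(Z)

Answer: normal form = S^7(Z)  (in 12 steps)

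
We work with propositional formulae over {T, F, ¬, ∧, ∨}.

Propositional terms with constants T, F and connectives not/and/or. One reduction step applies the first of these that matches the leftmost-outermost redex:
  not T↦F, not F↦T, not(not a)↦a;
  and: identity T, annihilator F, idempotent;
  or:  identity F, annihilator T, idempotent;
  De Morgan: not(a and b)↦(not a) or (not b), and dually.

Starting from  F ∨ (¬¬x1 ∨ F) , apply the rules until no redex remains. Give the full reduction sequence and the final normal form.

  start: F ∨ (¬¬x1 ∨ F)
  step 1: ¬¬x1 ∨ F
  step 2: ¬¬x1
  step 3: x1

Answer: normal form = x1  (in 3 steps)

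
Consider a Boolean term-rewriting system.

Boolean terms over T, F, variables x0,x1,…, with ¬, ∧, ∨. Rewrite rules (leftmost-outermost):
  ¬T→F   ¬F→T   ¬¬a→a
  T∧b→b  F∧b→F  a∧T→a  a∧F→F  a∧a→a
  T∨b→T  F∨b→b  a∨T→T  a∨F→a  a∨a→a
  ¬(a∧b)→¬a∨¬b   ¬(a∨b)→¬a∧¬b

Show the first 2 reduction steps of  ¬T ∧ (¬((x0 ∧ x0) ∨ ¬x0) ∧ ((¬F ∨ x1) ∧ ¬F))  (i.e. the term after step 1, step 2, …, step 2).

  start: ¬T ∧ (¬((x0 ∧ x0) ∨ ¬x0) ∧ ((¬F ∨ x1) ∧ ¬F))
  step 1: F ∧ (¬((x0 ∧ x0) ∨ ¬x0) ∧ ((¬F ∨ x1) ∧ ¬F))
  step 2: F

Answer: after 2 steps: F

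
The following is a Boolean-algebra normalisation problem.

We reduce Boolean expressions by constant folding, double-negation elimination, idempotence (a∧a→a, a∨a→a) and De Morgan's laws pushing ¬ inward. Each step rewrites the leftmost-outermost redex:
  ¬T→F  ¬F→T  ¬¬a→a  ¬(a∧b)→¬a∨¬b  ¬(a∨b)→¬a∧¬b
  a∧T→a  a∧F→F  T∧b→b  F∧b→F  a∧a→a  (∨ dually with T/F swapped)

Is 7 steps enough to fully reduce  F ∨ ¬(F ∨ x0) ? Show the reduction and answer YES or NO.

Answer: YES — reaches normal form ¬x0 in 4 ≤ 7 steps

Working:
  start: F ∨ ¬(F ∨ x0)
  [1] ¬(F ∨ x0)
  [2] ¬F ∧ ¬x0
  [3] T ∧ ¬x0
  [4] ¬x0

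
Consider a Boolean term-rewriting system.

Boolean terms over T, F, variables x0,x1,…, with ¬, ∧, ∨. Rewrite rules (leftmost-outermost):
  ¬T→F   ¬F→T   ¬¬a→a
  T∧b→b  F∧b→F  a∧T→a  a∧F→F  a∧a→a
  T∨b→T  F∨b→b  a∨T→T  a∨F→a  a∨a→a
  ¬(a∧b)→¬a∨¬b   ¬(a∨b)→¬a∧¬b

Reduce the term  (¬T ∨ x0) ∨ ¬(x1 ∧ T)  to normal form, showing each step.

  start: (¬T ∨ x0) ∨ ¬(x1 ∧ T)
  step 1: (F ∨ x0) ∨ ¬(x1 ∧ T)
  step 2: x0 ∨ ¬(x1 ∧ T)
  step 3: x0 ∨ (¬x1 ∨ ¬T)
  step 4: x0 ∨ (¬x1 ∨ F)
  step 5: x0 ∨ ¬x1

Answer: normal form = x0 ∨ ¬x1  (in 5 steps)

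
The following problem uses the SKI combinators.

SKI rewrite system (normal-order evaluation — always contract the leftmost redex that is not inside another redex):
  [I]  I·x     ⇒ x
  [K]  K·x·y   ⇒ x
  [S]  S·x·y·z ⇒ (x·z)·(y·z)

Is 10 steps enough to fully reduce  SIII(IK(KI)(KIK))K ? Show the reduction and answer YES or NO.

  start: SIII(IK(KI)(KIK))K
  [1] II(II)(IK(KI)(KIK))K
  [2] I(II)(IK(KI)(KIK))K
  [3] II(IK(KI)(KIK))K
  [4] I(IK(KI)(KIK))K
  [5] IK(KI)(KIK)K
  [6] K(KI)(KIK)K
  [7] KIK
  [8] I

Answer: YES — reaches normal form I in 8 ≤ 10 steps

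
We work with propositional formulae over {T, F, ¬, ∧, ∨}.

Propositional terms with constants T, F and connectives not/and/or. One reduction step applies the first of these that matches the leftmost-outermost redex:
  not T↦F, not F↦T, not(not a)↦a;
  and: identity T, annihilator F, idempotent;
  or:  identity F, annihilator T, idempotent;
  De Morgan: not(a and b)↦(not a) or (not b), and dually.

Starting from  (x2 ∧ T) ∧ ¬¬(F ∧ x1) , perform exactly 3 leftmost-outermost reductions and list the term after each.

  start: (x2 ∧ T) ∧ ¬¬(F ∧ x1)
  →1  x2 ∧ ¬¬(F ∧ x1)
  →2  x2 ∧ (F ∧ x1)
  →3  x2 ∧ F

Answer: after 3 steps: x2 ∧ F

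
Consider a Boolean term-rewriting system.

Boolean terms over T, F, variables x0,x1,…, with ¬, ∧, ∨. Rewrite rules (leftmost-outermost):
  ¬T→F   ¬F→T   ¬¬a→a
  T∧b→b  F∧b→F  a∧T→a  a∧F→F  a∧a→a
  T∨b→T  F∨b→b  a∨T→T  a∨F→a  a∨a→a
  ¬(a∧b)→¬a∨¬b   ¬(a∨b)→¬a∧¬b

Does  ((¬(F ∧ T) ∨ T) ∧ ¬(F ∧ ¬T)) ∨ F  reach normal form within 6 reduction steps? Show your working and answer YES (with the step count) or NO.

Answer: YES — reaches normal form T in 6 ≤ 6 steps

Working:
  start: ((¬(F ∧ T) ∨ T) ∧ ¬(F ∧ ¬T)) ∨ F
  step 1: (¬(F ∧ T) ∨ T) ∧ ¬(F ∧ ¬T)
  step 2: T ∧ ¬(F ∧ ¬T)
  step 3: ¬(F ∧ ¬T)
  step 4: ¬F ∨ ¬¬T
  step 5: T ∨ ¬¬T
  step 6: T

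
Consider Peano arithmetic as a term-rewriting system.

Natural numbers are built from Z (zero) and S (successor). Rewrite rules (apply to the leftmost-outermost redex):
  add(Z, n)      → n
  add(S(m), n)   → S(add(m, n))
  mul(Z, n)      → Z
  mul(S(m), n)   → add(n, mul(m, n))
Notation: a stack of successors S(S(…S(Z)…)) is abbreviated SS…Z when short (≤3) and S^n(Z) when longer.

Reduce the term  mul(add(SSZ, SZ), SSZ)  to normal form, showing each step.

Answer: normal form = S^6(Z)  (in 16 steps)

Reduction:
  start: mul(add(SSZ, SZ), SSZ)
  →1  mul(S(add(SZ, SZ)), SSZ)
  →2  add(SSZ, mul(add(SZ, SZ), SSZ))
  →3  S(add(SZ, mul(add(SZ, SZ), SSZ)))
  →4  S(S(add(Z, mul(add(SZ, SZ), SSZ))))
  →5  S(S(mul(add(SZ, SZ), SSZ)))
  →6  S(S(mul(S(add(Z, SZ)), SSZ)))
  →7  S(S(add(SSZ, mul(add(Z, SZ), SSZ))))
  →8  S(S(S(add(SZ, mul(add(Z, SZ), SSZ)))))
  →9  S(S(S(S(add(Z, mul(add(Z, SZ), SSZ))))))
  →10  S(S(S(S(mul(add(Z, SZ), SSZ)))))
  →11  S(S(S(S(mul(SZ, SSZ)))))
  →12  S(S(S(S(add(SSZ, mul(Z, SSZ))))))
  →13  S(S(S(S(S(add(SZ, mul(Z, SSZ)))))))
  →14  S(S(S(S(S(S(add(Z, mul(Z, SSZ))))))))
  →15  S(S(S(S(S(S(mul(Z, SSZ)))))))
  →16  S^6(Z)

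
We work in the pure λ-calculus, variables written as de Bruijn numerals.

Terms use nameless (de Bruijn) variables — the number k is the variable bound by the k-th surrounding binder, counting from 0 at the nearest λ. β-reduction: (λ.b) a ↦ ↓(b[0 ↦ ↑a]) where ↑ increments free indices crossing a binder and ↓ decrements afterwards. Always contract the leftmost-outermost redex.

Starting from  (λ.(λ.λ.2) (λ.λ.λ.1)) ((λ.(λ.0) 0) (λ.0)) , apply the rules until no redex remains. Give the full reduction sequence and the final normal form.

Answer: normal form = λ.λ.0  (in 4 steps)

Working:
  start: (λ.(λ.λ.2) (λ.λ.λ.1)) ((λ.(λ.0) 0) (λ.0))
  [1] (λ.λ.(λ.(λ.0) 0) (λ.0)) (λ.λ.λ.1)
  [2] λ.(λ.(λ.0) 0) (λ.0)
  [3] λ.(λ.0) (λ.0)
  [4] λ.λ.0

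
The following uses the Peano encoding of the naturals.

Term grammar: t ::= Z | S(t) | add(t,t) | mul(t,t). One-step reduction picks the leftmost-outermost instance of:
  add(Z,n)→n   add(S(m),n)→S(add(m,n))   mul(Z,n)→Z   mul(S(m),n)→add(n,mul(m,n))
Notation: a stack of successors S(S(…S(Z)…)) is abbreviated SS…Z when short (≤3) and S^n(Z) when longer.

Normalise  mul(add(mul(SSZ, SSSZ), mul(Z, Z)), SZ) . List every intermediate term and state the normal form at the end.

  start: mul(add(mul(SSZ, SSSZ), mul(Z, Z)), SZ)
  [1] mul(add(add(SSSZ, mul(SZ, SSSZ)), mul(Z, Z)), SZ)
  [2] mul(add(S(add(SSZ, mul(SZ, SSSZ))), mul(Z, Z)), SZ)
  [3] mul(S(add(add(SSZ, mul(SZ, SSSZ)), mul(Z, Z))), SZ)
  [4] add(SZ, mul(add(add(SSZ, mul(SZ, SSSZ)), mul(Z, Z)), SZ))
  [5] S(add(Z, mul(add(add(SSZ, mul(SZ, SSSZ)), mul(Z, Z)), SZ)))
  [6] S(mul(add(add(SSZ, mul(SZ, SSSZ)), mul(Z, Z)), SZ))
  [7] S(mul(add(S(add(SZ, mul(SZ, SSSZ))), mul(Z, Z)), SZ))
  [8] S(mul(S(add(add(SZ, mul(SZ, SSSZ)), mul(Z, Z))), SZ))
  [9] S(add(SZ, mul(add(add(SZ, mul(SZ, SSSZ)), mul(Z, Z)), SZ)))
  [10] S(S(add(Z, mul(add(add(SZ, mul(SZ, SSSZ)), mul(Z, Z)), SZ))))
  [11] S(S(mul(add(add(SZ, mul(SZ, SSSZ)), mul(Z, Z)), SZ)))
  [12] S(S(mul(add(S(add(Z, mul(SZ, SSSZ))), mul(Z, Z)), SZ)))
  [13] S(S(mul(S(add(add(Z, mul(SZ, SSSZ)), mul(Z, Z))), SZ)))
  [14] S(S(add(SZ, mul(add(add(Z, mul(SZ, SSSZ)), mul(Z, Z)), SZ))))
  [15] S(S(S(add(Z, mul(add(add(Z, mul(SZ, SSSZ)), mul(Z, Z)), SZ)))))
  [16] S(S(S(mul(add(add(Z, mul(SZ, SSSZ)), mul(Z, Z)), SZ))))
  [17] S(S(S(mul(add(mul(SZ, SSSZ), mul(Z, Z)), SZ))))
  [18] S(S(S(mul(add(add(SSSZ, mul(Z, SSSZ)), mul(Z, Z)), SZ))))
  [19] S(S(S(mul(add(S(add(SSZ, mul(Z, SSSZ))), mul(Z, Z)), SZ))))
  [20] S(S(S(mul(S(add(add(SSZ, mul(Z, SSSZ)), mul(Z, Z))), SZ))))
  [21] S(S(S(add(SZ, mul(add(add(SSZ, mul(Z, SSSZ)), mul(Z, Z)), SZ)))))
  [22] S(S(S(S(add(Z, mul(add(add(SSZ, mul(Z, SSSZ)), mul(Z, Z)), SZ))))))
  [23] S(S(S(S(mul(add(add(SSZ, mul(Z, SSSZ)), mul(Z, Z)), SZ)))))
  [24] S(S(S(S(mul(add(S(add(SZ, mul(Z, SSSZ))), mul(Z, Z)), SZ)))))
  [25] S(S(S(S(mul(S(add(add(SZ, mul(Z, SSSZ)), mul(Z, Z))), SZ)))))
  [26] S(S(S(S(add(SZ, mul(add(add(SZ, mul(Z, SSSZ)), mul(Z, Z)), SZ))))))
  [27] S(S(S(S(S(add(Z, mul(add(add(SZ, mul(Z, SSSZ)), mul(Z, Z)), SZ)))))))
  [28] S(S(S(S(S(mul(add(add(SZ, mul(Z, SSSZ)), mul(Z, Z)), SZ))))))
  [29] S(S(S(S(S(mul(add(S(add(Z, mul(Z, SSSZ))), mul(Z, Z)), SZ))))))
  [30] S(S(S(S(S(mul(S(add(add(Z, mul(Z, SSSZ)), mul(Z, Z))), SZ))))))
  [31] S(S(S(S(S(add(SZ, mul(add(add(Z, mul(Z, SSSZ)), mul(Z, Z)), SZ)))))))
  [32] S(S(S(S(S(S(add(Z, mul(add(add(Z, mul(Z, SSSZ)), mul(Z, Z)), SZ))))))))
  [33] S(S(S(S(S(S(mul(add(add(Z, mul(Z, SSSZ)), mul(Z, Z)), SZ)))))))
  [34] S(S(S(S(S(S(mul(add(mul(Z, SSSZ), mul(Z, Z)), SZ)))))))
  [35] S(S(S(S(S(S(mul(add(Z, mul(Z, Z)), SZ)))))))
  [36] S(S(S(S(S(S(mul(mul(Z, Z), SZ)))))))
  [37] S(S(S(S(S(S(mul(Z, SZ)))))))
  [38] S^6(Z)

Answer: normal form = S^6(Z)  (in 38 steps)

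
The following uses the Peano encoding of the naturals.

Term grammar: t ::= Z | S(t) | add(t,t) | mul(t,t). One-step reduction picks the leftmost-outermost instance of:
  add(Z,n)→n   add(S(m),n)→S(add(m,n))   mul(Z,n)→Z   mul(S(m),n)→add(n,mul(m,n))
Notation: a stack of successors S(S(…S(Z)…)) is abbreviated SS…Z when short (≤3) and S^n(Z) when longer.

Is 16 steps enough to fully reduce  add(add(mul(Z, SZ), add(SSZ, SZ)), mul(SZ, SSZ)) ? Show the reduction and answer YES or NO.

Answer: YES — reaches normal form S^5(Z) in 14 ≤ 16 steps

Reduction:
  start: add(add(mul(Z, SZ), add(SSZ, SZ)), mul(SZ, SSZ))
  step 1: add(add(Z, add(SSZ, SZ)), mul(SZ, SSZ))
  step 2: add(add(SSZ, SZ), mul(SZ, SSZ))
  step 3: add(S(add(SZ, SZ)), mul(SZ, SSZ))
  step 4: S(add(add(SZ, SZ), mul(SZ, SSZ)))
  step 5: S(add(S(add(Z, SZ)), mul(SZ, SSZ)))
  step 6: S(S(add(add(Z, SZ), mul(SZ, SSZ))))
  step 7: S(S(add(SZ, mul(SZ, SSZ))))
  step 8: S(S(S(add(Z, mul(SZ, SSZ)))))
  step 9: S(S(S(mul(SZ, SSZ))))
  step 10: S(S(S(add(SSZ, mul(Z, SSZ)))))
  step 11: S(S(S(S(add(SZ, mul(Z, SSZ))))))
  step 12: S(S(S(S(S(add(Z, mul(Z, SSZ)))))))
  step 13: S(S(S(S(S(mul(Z, SSZ))))))
  step 14: S^5(Z)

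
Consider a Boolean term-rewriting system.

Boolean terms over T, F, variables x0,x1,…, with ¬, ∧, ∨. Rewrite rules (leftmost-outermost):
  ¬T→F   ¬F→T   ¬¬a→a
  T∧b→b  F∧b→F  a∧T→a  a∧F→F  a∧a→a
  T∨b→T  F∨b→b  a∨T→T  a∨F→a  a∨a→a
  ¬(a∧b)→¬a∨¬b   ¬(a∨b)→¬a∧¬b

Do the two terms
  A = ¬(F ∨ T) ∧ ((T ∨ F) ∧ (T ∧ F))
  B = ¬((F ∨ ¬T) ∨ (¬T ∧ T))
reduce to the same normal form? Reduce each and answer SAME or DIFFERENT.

Term A:
  start: ¬(F ∨ T) ∧ ((T ∨ F) ∧ (T ∧ F))
  →1  (¬F ∧ ¬T) ∧ ((T ∨ F) ∧ (T ∧ F))
  →2  (T ∧ ¬T) ∧ ((T ∨ F) ∧ (T ∧ F))
  →3  ¬T ∧ ((T ∨ F) ∧ (T ∧ F))
  →4  F ∧ ((T ∨ F) ∧ (T ∧ F))
  →5  F

Term B:
  start: ¬((F ∨ ¬T) ∨ (¬T ∧ T))
  →1  ¬(F ∨ ¬T) ∧ ¬(¬T ∧ T)
  →2  (¬F ∧ ¬¬T) ∧ ¬(¬T ∧ T)
  →3  (T ∧ ¬¬T) ∧ ¬(¬T ∧ T)
  →4  ¬¬T ∧ ¬(¬T ∧ T)
  →5  T ∧ ¬(¬T ∧ T)
  →6  ¬(¬T ∧ T)
  →7  ¬¬T ∨ ¬T
  →8  T ∨ ¬T
  →9  T

Answer: DIFFERENT — A ⇓ F, B ⇓ T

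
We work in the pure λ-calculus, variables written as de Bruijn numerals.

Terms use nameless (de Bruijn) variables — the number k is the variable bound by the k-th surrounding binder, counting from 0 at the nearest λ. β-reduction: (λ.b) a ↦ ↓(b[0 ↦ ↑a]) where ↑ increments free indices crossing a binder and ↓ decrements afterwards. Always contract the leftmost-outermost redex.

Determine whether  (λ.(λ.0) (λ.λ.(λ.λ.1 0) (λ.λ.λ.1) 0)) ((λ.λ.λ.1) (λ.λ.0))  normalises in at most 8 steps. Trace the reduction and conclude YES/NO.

  start: (λ.(λ.0) (λ.λ.(λ.λ.1 0) (λ.λ.λ.1) 0)) ((λ.λ.λ.1) (λ.λ.0))
  [1] (λ.0) (λ.λ.(λ.λ.1 0) (λ.λ.λ.1) 0)
  [2] λ.λ.(λ.λ.1 0) (λ.λ.λ.1) 0
  [3] λ.λ.(λ.(λ.λ.λ.1) 0) 0
  [4] λ.λ.(λ.λ.λ.1) 0
  [5] λ.λ.λ.λ.1

Answer: YES — reaches normal form λ.λ.λ.λ.1 in 5 ≤ 8 steps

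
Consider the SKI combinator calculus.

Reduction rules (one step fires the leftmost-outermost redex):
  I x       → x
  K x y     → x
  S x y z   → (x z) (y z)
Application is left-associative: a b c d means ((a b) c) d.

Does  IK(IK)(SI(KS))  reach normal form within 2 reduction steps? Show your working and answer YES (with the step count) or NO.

  start: IK(IK)(SI(KS))
  [1] K(IK)(SI(KS))
  [2] IK

Answer: NO — after 2 steps the term is IK, not yet normal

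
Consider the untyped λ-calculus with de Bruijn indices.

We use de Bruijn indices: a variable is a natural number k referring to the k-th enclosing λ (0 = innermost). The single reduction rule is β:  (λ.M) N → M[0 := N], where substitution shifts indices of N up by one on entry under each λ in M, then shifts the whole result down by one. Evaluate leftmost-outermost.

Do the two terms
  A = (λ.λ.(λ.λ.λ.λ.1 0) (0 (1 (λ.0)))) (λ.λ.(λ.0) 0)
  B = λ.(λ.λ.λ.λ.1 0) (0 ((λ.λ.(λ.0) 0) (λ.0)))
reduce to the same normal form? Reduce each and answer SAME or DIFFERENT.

Term A:
  start: (λ.λ.(λ.λ.λ.λ.1 0) (0 (1 (λ.0)))) (λ.λ.(λ.0) 0)
  [1] λ.(λ.λ.λ.λ.1 0) (0 ((λ.λ.(λ.0) 0) (λ.0)))
  [2] λ.λ.λ.λ.1 0

Term B:
  start: λ.(λ.λ.λ.λ.1 0) (0 ((λ.λ.(λ.0) 0) (λ.0)))
  [1] λ.λ.λ.λ.1 0

Answer: SAME — A ⇓ λ.λ.λ.λ.1 0, B ⇓ λ.λ.λ.λ.1 0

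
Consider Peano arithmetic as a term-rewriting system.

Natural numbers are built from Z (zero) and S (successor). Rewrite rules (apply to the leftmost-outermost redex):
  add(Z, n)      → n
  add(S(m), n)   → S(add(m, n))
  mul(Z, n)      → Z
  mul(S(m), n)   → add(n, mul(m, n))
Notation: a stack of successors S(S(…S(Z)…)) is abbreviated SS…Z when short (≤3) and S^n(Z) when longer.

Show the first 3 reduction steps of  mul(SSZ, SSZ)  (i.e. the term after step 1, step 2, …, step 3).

  start: mul(SSZ, SSZ)
  →1  add(SSZ, mul(SZ, SSZ))
  →2  S(add(SZ, mul(SZ, SSZ)))
  →3  S(S(add(Z, mul(SZ, SSZ))))

Answer: after 3 steps: S(S(add(Z, mul(SZ, SSZ))))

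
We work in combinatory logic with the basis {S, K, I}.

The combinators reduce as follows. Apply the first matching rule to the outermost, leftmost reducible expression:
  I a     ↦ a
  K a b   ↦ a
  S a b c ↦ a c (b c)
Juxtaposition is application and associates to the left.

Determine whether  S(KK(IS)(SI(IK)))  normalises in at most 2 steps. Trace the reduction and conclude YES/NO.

Answer: YES — reaches normal form S(K(SIK)) in 2 ≤ 2 steps

Derivation:
  start: S(KK(IS)(SI(IK)))
  →1  S(K(SI(IK)))
  →2  S(K(SIK))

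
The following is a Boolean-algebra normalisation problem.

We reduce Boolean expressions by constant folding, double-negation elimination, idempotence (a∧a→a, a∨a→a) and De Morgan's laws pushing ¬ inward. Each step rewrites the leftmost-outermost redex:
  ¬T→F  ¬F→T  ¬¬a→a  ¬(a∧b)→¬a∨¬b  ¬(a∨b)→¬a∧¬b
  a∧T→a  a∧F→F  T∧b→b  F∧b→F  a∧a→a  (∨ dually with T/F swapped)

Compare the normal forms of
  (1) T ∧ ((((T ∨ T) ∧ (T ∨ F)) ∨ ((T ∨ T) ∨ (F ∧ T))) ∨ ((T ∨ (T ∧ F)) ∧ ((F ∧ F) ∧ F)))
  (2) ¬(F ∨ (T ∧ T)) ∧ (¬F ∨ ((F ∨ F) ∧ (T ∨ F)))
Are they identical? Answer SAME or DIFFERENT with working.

Answer: DIFFERENT — A ⇓ T, B ⇓ F

Derivation:
Term A:
  start: T ∧ ((((T ∨ T) ∧ (T ∨ F)) ∨ ((T ∨ T) ∨ (F ∧ T))) ∨ ((T ∨ (T ∧ F)) ∧ ((F ∧ F) ∧ F)))
  step 1: (((T ∨ T) ∧ (T ∨ F)) ∨ ((T ∨ T) ∨ (F ∧ T))) ∨ ((T ∨ (T ∧ F)) ∧ ((F ∧ F) ∧ F))
  step 2: ((T ∧ (T ∨ F)) ∨ ((T ∨ T) ∨ (F ∧ T))) ∨ ((T ∨ (T ∧ F)) ∧ ((F ∧ F) ∧ F))
  step 3: ((T ∨ F) ∨ ((T ∨ T) ∨ (F ∧ T))) ∨ ((T ∨ (T ∧ F)) ∧ ((F ∧ F) ∧ F))
  step 4: (T ∨ ((T ∨ T) ∨ (F ∧ T))) ∨ ((T ∨ (T ∧ F)) ∧ ((F ∧ F) ∧ F))
  step 5: T ∨ ((T ∨ (T ∧ F)) ∧ ((F ∧ F) ∧ F))
  step 6: T

Term B:
  start: ¬(F ∨ (T ∧ T)) ∧ (¬F ∨ ((F ∨ F) ∧ (T ∨ F)))
  step 1: (¬F ∧ ¬(T ∧ T)) ∧ (¬F ∨ ((F ∨ F) ∧ (T ∨ F)))
  step 2: (T ∧ ¬(T ∧ T)) ∧ (¬F ∨ ((F ∨ F) ∧ (T ∨ F)))
  step 3: ¬(T ∧ T) ∧ (¬F ∨ ((F ∨ F) ∧ (T ∨ F)))
  step 4: (¬T ∨ ¬T) ∧ (¬F ∨ ((F ∨ F) ∧ (T ∨ F)))
  step 5: ¬T ∧ (¬F ∨ ((F ∨ F) ∧ (T ∨ F)))
  step 6: F ∧ (¬F ∨ ((F ∨ F) ∧ (T ∨ F)))
  step 7: F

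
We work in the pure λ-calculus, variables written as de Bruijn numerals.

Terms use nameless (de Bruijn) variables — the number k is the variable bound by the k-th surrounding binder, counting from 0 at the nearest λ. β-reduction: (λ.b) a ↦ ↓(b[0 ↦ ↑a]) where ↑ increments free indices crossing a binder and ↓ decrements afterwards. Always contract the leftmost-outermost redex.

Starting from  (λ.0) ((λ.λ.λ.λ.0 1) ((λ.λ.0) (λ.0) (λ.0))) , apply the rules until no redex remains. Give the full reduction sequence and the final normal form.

Answer: normal form = λ.λ.λ.0 1  (in 2 steps)

Working:
  start: (λ.0) ((λ.λ.λ.λ.0 1) ((λ.λ.0) (λ.0) (λ.0)))
  →1  (λ.λ.λ.λ.0 1) ((λ.λ.0) (λ.0) (λ.0))
  →2  λ.λ.λ.0 1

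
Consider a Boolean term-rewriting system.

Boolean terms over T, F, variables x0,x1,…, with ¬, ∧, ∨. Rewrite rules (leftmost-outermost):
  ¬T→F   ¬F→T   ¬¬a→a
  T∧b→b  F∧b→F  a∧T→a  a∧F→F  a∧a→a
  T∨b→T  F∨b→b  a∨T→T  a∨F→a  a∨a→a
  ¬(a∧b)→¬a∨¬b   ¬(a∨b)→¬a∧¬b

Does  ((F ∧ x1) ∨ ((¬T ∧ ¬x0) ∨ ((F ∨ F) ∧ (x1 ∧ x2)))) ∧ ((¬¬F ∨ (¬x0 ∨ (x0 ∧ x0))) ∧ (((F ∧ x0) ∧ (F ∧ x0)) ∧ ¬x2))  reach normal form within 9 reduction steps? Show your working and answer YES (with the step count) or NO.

Answer: YES — reaches normal form F in 8 ≤ 9 steps

Working:
  start: ((F ∧ x1) ∨ ((¬T ∧ ¬x0) ∨ ((F ∨ F) ∧ (x1 ∧ x2)))) ∧ ((¬¬F ∨ (¬x0 ∨ (x0 ∧ x0))) ∧ (((F ∧ x0) ∧ (F ∧ x0)) ∧ ¬x2))
  step 1: (F ∨ ((¬T ∧ ¬x0) ∨ ((F ∨ F) ∧ (x1 ∧ x2)))) ∧ ((¬¬F ∨ (¬x0 ∨ (x0 ∧ x0))) ∧ (((F ∧ x0) ∧ (F ∧ x0)) ∧ ¬x2))
  step 2: ((¬T ∧ ¬x0) ∨ ((F ∨ F) ∧ (x1 ∧ x2))) ∧ ((¬¬F ∨ (¬x0 ∨ (x0 ∧ x0))) ∧ (((F ∧ x0) ∧ (F ∧ x0)) ∧ ¬x2))
  step 3: ((F ∧ ¬x0) ∨ ((F ∨ F) ∧ (x1 ∧ x2))) ∧ ((¬¬F ∨ (¬x0 ∨ (x0 ∧ x0))) ∧ (((F ∧ x0) ∧ (F ∧ x0)) ∧ ¬x2))
  step 4: (F ∨ ((F ∨ F) ∧ (x1 ∧ x2))) ∧ ((¬¬F ∨ (¬x0 ∨ (x0 ∧ x0))) ∧ (((F ∧ x0) ∧ (F ∧ x0)) ∧ ¬x2))
  step 5: ((F ∨ F) ∧ (x1 ∧ x2)) ∧ ((¬¬F ∨ (¬x0 ∨ (x0 ∧ x0))) ∧ (((F ∧ x0) ∧ (F ∧ x0)) ∧ ¬x2))
  step 6: (F ∧ (x1 ∧ x2)) ∧ ((¬¬F ∨ (¬x0 ∨ (x0 ∧ x0))) ∧ (((F ∧ x0) ∧ (F ∧ x0)) ∧ ¬x2))
  step 7: F ∧ ((¬¬F ∨ (¬x0 ∨ (x0 ∧ x0))) ∧ (((F ∧ x0) ∧ (F ∧ x0)) ∧ ¬x2))
  step 8: F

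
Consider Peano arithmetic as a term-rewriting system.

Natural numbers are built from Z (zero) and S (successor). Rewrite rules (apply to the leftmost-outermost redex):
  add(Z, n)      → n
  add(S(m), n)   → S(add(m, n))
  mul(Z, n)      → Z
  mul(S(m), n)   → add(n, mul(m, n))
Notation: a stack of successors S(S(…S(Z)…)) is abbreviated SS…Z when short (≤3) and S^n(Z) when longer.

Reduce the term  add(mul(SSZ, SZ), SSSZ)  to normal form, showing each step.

Answer: normal form = S^5(Z)  (in 10 steps)

Working:
  start: add(mul(SSZ, SZ), SSSZ)
  [1] add(add(SZ, mul(SZ, SZ)), SSSZ)
  [2] add(S(add(Z, mul(SZ, SZ))), SSSZ)
  [3] S(add(add(Z, mul(SZ, SZ)), SSSZ))
  [4] S(add(mul(SZ, SZ), SSSZ))
  [5] S(add(add(SZ, mul(Z, SZ)), SSSZ))
  [6] S(add(S(add(Z, mul(Z, SZ))), SSSZ))
  [7] S(S(add(add(Z, mul(Z, SZ)), SSSZ)))
  [8] S(S(add(mul(Z, SZ), SSSZ)))
  [9] S(S(add(Z, SSSZ)))
  [10] S^5(Z)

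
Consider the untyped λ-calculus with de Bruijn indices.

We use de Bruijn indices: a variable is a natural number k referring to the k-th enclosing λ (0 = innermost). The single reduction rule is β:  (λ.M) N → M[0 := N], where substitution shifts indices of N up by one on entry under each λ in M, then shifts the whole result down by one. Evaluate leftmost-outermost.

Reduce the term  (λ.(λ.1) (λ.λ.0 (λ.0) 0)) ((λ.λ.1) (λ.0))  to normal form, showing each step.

Answer: normal form = λ.λ.0  (in 3 steps)

Reduction:
  start: (λ.(λ.1) (λ.λ.0 (λ.0) 0)) ((λ.λ.1) (λ.0))
  →1  (λ.(λ.λ.1) (λ.0)) (λ.λ.0 (λ.0) 0)
  →2  (λ.λ.1) (λ.0)
  →3  λ.λ.0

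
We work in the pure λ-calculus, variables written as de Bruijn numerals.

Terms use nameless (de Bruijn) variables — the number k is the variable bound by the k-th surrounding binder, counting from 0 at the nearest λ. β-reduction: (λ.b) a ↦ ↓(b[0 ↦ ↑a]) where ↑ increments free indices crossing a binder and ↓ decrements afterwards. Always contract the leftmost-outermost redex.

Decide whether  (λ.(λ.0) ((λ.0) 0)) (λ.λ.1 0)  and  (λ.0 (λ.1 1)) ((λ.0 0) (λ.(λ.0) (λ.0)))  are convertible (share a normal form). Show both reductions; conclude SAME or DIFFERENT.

Answer: DIFFERENT — A ⇓ λ.λ.1 0, B ⇓ λ.λ.0

Derivation:
Term A:
  start: (λ.(λ.0) ((λ.0) 0)) (λ.λ.1 0)
  step 1: (λ.0) ((λ.0) (λ.λ.1 0))
  step 2: (λ.0) (λ.λ.1 0)
  step 3: λ.λ.1 0

Term B:
  start: (λ.0 (λ.1 1)) ((λ.0 0) (λ.(λ.0) (λ.0)))
  step 1: (λ.0 0) (λ.(λ.0) (λ.0)) (λ.(λ.0 0) (λ.(λ.0) (λ.0)) ((λ.0 0) (λ.(λ.0) (λ.0))))
  step 2: (λ.(λ.0) (λ.0)) (λ.(λ.0) (λ.0)) (λ.(λ.0 0) (λ.(λ.0) (λ.0)) ((λ.0 0) (λ.(λ.0) (λ.0))))
  step 3: (λ.0) (λ.0) (λ.(λ.0 0) (λ.(λ.0) (λ.0)) ((λ.0 0) (λ.(λ.0) (λ.0))))
  step 4: (λ.0) (λ.(λ.0 0) (λ.(λ.0) (λ.0)) ((λ.0 0) (λ.(λ.0) (λ.0))))
  step 5: λ.(λ.0 0) (λ.(λ.0) (λ.0)) ((λ.0 0) (λ.(λ.0) (λ.0)))
  step 6: λ.(λ.(λ.0) (λ.0)) (λ.(λ.0) (λ.0)) ((λ.0 0) (λ.(λ.0) (λ.0)))
  step 7: λ.(λ.0) (λ.0) ((λ.0 0) (λ.(λ.0) (λ.0)))
  step 8: λ.(λ.0) ((λ.0 0) (λ.(λ.0) (λ.0)))
  step 9: λ.(λ.0 0) (λ.(λ.0) (λ.0))
  step 10: λ.(λ.(λ.0) (λ.0)) (λ.(λ.0) (λ.0))
  step 11: λ.(λ.0) (λ.0)
  step 12: λ.λ.0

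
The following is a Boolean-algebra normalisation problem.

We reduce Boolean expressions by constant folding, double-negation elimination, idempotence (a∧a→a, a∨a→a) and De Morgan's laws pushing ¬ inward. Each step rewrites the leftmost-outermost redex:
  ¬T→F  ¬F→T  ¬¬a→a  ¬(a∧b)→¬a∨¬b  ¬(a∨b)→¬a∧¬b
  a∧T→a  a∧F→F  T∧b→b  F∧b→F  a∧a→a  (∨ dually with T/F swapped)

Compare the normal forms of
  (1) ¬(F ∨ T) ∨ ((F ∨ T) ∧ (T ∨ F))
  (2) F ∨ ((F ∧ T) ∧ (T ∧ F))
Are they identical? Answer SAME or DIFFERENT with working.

Answer: DIFFERENT — A ⇓ T, B ⇓ F

Derivation:
Term A:
  start: ¬(F ∨ T) ∨ ((F ∨ T) ∧ (T ∨ F))
  step 1: (¬F ∧ ¬T) ∨ ((F ∨ T) ∧ (T ∨ F))
  step 2: (T ∧ ¬T) ∨ ((F ∨ T) ∧ (T ∨ F))
  step 3: ¬T ∨ ((F ∨ T) ∧ (T ∨ F))
  step 4: F ∨ ((F ∨ T) ∧ (T ∨ F))
  step 5: (F ∨ T) ∧ (T ∨ F)
  step 6: T ∧ (T ∨ F)
  step 7: T ∨ F
  step 8: T

Term B:
  start: F ∨ ((F ∧ T) ∧ (T ∧ F))
  step 1: (F ∧ T) ∧ (T ∧ F)
  step 2: F ∧ (T ∧ F)
  step 3: F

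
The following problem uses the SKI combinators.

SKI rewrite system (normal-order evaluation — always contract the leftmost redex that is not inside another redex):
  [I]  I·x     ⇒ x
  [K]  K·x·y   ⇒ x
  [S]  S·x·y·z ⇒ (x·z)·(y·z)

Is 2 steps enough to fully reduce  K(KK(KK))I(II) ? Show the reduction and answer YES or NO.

Answer: NO — after 2 steps the term is K(II), not yet normal

Working:
  start: K(KK(KK))I(II)
  step 1: KK(KK)(II)
  step 2: K(II)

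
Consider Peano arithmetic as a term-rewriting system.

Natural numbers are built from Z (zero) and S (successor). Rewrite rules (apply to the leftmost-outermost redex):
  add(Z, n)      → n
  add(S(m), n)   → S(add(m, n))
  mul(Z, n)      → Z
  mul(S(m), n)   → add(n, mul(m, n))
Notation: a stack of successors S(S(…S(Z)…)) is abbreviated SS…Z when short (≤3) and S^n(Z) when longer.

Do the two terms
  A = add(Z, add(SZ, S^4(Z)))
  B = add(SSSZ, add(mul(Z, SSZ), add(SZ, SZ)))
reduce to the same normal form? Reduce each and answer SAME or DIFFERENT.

Answer: SAME — A ⇓ S^5(Z), B ⇓ S^5(Z)

Working:
Term A:
  start: add(Z, add(SZ, S^4(Z)))
  →1  add(SZ, S^4(Z))
  →2  S(add(Z, S^4(Z)))
  →3  S^5(Z)

Term B:
  start: add(SSSZ, add(mul(Z, SSZ), add(SZ, SZ)))
  →1  S(add(SSZ, add(mul(Z, SSZ), add(SZ, SZ))))
  →2  S(S(add(SZ, add(mul(Z, SSZ), add(SZ, SZ)))))
  →3  S(S(S(add(Z, add(mul(Z, SSZ), add(SZ, SZ))))))
  →4  S(S(S(add(mul(Z, SSZ), add(SZ, SZ)))))
  →5  S(S(S(add(Z, add(SZ, SZ)))))
  →6  S(S(S(add(SZ, SZ))))
  →7  S(S(S(S(add(Z, SZ)))))
  →8  S^5(Z)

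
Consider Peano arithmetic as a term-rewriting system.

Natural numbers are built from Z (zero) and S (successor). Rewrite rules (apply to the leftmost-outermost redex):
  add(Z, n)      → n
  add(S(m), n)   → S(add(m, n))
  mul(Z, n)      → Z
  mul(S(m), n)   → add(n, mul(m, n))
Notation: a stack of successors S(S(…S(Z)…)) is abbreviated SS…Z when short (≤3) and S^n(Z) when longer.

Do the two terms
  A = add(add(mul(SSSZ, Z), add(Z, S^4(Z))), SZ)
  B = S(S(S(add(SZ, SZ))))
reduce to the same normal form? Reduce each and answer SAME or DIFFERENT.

Answer: SAME — A ⇓ S^5(Z), B ⇓ S^5(Z)

Derivation:
Term A:
  start: add(add(mul(SSSZ, Z), add(Z, S^4(Z))), SZ)
  [1] add(add(add(Z, mul(SSZ, Z)), add(Z, S^4(Z))), SZ)
  [2] add(add(mul(SSZ, Z), add(Z, S^4(Z))), SZ)
  [3] add(add(add(Z, mul(SZ, Z)), add(Z, S^4(Z))), SZ)
  [4] add(add(mul(SZ, Z), add(Z, S^4(Z))), SZ)
  [5] add(add(add(Z, mul(Z, Z)), add(Z, S^4(Z))), SZ)
  [6] add(add(mul(Z, Z), add(Z, S^4(Z))), SZ)
  [7] add(add(Z, add(Z, S^4(Z))), SZ)
  [8] add(add(Z, S^4(Z)), SZ)
  [9] add(S^4(Z), SZ)
  [10] S(add(SSSZ, SZ))
  [11] S(S(add(SSZ, SZ)))
  [12] S(S(S(add(SZ, SZ))))
  [13] S(S(S(S(add(Z, SZ)))))
  [14] S^5(Z)

Term B:
  start: S(S(S(add(SZ, SZ))))
  [1] S(S(S(S(add(Z, SZ)))))
  [2] S^5(Z)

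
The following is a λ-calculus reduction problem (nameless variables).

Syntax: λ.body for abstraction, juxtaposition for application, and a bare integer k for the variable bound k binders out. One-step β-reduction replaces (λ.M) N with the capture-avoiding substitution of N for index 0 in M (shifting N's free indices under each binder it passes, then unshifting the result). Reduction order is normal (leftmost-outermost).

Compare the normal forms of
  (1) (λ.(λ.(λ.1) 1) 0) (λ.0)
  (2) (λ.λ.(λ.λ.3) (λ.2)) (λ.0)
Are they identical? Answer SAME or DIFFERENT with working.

Term A:
  start: (λ.(λ.(λ.1) 1) 0) (λ.0)
  →1  (λ.(λ.1) (λ.0)) (λ.0)
  →2  (λ.λ.0) (λ.0)
  →3  λ.0

Term B:
  start: (λ.λ.(λ.λ.3) (λ.2)) (λ.0)
  →1  λ.(λ.λ.λ.0) (λ.λ.0)
  →2  λ.λ.λ.0

Answer: DIFFERENT — A ⇓ λ.0, B ⇓ λ.λ.λ.0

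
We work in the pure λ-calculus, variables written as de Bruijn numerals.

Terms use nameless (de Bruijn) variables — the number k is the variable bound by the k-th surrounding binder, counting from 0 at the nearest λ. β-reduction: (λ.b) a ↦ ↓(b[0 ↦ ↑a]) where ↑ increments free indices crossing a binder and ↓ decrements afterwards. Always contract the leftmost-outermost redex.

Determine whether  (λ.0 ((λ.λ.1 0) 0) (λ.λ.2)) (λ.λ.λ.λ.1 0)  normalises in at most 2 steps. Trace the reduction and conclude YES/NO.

Answer: NO — after 2 steps the term is (λ.λ.λ.1 0) (λ.λ.λ.λ.λ.λ.1 0), not yet normal

Reduction:
  start: (λ.0 ((λ.λ.1 0) 0) (λ.λ.2)) (λ.λ.λ.λ.1 0)
  →1  (λ.λ.λ.λ.1 0) ((λ.λ.1 0) (λ.λ.λ.λ.1 0)) (λ.λ.λ.λ.λ.λ.1 0)
  →2  (λ.λ.λ.1 0) (λ.λ.λ.λ.λ.λ.1 0)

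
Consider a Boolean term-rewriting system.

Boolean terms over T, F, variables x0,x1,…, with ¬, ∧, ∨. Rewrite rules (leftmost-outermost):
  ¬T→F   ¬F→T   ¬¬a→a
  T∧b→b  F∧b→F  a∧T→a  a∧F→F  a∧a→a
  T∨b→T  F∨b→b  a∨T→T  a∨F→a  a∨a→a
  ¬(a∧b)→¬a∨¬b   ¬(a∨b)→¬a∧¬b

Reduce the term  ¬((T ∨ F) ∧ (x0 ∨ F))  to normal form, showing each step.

  start: ¬((T ∨ F) ∧ (x0 ∨ F))
  [1] ¬(T ∨ F) ∨ ¬(x0 ∨ F)
  [2] (¬T ∧ ¬F) ∨ ¬(x0 ∨ F)
  [3] (F ∧ ¬F) ∨ ¬(x0 ∨ F)
  [4] F ∨ ¬(x0 ∨ F)
  [5] ¬(x0 ∨ F)
  [6] ¬x0 ∧ ¬F
  [7] ¬x0 ∧ T
  [8] ¬x0

Answer: normal form = ¬x0  (in 8 steps)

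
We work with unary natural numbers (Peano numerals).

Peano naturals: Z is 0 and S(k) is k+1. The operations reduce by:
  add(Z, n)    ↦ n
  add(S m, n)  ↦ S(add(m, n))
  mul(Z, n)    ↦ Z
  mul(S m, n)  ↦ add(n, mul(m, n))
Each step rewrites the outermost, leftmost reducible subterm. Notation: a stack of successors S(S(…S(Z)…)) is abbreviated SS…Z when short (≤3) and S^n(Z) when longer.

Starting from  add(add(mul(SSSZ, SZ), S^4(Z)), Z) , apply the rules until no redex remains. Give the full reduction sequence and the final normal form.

Answer: normal form = S^7(Z)  (in 22 steps)

Reduction:
  start: add(add(mul(SSSZ, SZ), S^4(Z)), Z)
  [1] add(add(add(SZ, mul(SSZ, SZ)), S^4(Z)), Z)
  [2] add(add(S(add(Z, mul(SSZ, SZ))), S^4(Z)), Z)
  [3] add(S(add(add(Z, mul(SSZ, SZ)), S^4(Z))), Z)
  [4] S(add(add(add(Z, mul(SSZ, SZ)), S^4(Z)), Z))
  [5] S(add(add(mul(SSZ, SZ), S^4(Z)), Z))
  [6] S(add(add(add(SZ, mul(SZ, SZ)), S^4(Z)), Z))
  [7] S(add(add(S(add(Z, mul(SZ, SZ))), S^4(Z)), Z))
  [8] S(add(S(add(add(Z, mul(SZ, SZ)), S^4(Z))), Z))
  [9] S(S(add(add(add(Z, mul(SZ, SZ)), S^4(Z)), Z)))
  [10] S(S(add(add(mul(SZ, SZ), S^4(Z)), Z)))
  [11] S(S(add(add(add(SZ, mul(Z, SZ)), S^4(Z)), Z)))
  [12] S(S(add(add(S(add(Z, mul(Z, SZ))), S^4(Z)), Z)))
  [13] S(S(add(S(add(add(Z, mul(Z, SZ)), S^4(Z))), Z)))
  [14] S(S(S(add(add(add(Z, mul(Z, SZ)), S^4(Z)), Z))))
  [15] S(S(S(add(add(mul(Z, SZ), S^4(Z)), Z))))
  [16] S(S(S(add(add(Z, S^4(Z)), Z))))
  [17] S(S(S(add(S^4(Z), Z))))
  [18] S(S(S(S(add(SSSZ, Z)))))
  [19] S(S(S(S(S(add(SSZ, Z))))))
  [20] S(S(S(S(S(S(add(SZ, Z)))))))
  [21] S(S(S(S(S(S(S(add(Z, Z))))))))
  [22] S^7(Z)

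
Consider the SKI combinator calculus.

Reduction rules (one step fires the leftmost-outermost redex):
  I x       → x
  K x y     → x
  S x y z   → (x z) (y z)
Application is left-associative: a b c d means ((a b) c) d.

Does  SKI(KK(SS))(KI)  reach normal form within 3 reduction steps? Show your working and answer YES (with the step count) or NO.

Answer: YES — reaches normal form K(KI) in 3 ≤ 3 steps

Reduction:
  start: SKI(KK(SS))(KI)
  step 1: K(KK(SS))(I(KK(SS)))(KI)
  step 2: KK(SS)(KI)
  step 3: K(KI)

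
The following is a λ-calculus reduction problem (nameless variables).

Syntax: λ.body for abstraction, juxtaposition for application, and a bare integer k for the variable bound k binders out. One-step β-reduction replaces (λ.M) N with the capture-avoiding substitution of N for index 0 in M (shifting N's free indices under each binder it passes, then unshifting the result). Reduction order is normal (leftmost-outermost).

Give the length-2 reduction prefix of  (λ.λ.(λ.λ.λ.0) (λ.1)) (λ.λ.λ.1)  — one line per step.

Answer: after 2 steps: λ.λ.λ.0

Derivation:
  start: (λ.λ.(λ.λ.λ.0) (λ.1)) (λ.λ.λ.1)
  step 1: λ.(λ.λ.λ.0) (λ.1)
  step 2: λ.λ.λ.0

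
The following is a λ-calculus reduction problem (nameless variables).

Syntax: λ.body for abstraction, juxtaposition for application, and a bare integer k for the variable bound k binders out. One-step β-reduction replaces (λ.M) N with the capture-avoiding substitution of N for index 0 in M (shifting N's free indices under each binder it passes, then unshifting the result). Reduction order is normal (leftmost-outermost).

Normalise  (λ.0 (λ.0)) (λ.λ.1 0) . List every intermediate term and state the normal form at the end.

Answer: normal form = λ.0  (in 3 steps)

Derivation:
  start: (λ.0 (λ.0)) (λ.λ.1 0)
  →1  (λ.λ.1 0) (λ.0)
  →2  λ.(λ.0) 0
  →3  λ.0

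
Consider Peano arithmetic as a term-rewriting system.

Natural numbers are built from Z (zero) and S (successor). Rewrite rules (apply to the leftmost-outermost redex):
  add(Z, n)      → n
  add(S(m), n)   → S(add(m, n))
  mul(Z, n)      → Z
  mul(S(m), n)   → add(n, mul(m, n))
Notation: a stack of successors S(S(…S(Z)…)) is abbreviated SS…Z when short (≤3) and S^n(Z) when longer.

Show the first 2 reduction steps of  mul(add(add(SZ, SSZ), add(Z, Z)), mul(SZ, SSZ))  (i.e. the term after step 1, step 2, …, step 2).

  start: mul(add(add(SZ, SSZ), add(Z, Z)), mul(SZ, SSZ))
  [1] mul(add(S(add(Z, SSZ)), add(Z, Z)), mul(SZ, SSZ))
  [2] mul(S(add(add(Z, SSZ), add(Z, Z))), mul(SZ, SSZ))

Answer: after 2 steps: mul(S(add(add(Z, SSZ), add(Z, Z))), mul(SZ, SSZ))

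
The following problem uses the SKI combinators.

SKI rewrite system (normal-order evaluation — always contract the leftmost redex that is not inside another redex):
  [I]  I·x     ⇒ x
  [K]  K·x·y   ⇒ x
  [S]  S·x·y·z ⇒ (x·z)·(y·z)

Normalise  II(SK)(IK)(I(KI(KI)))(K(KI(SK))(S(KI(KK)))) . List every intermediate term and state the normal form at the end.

Answer: normal form = I  (in 9 steps)

Working:
  start: II(SK)(IK)(I(KI(KI)))(K(KI(SK))(S(KI(KK))))
  step 1: I(SK)(IK)(I(KI(KI)))(K(KI(SK))(S(KI(KK))))
  step 2: SK(IK)(I(KI(KI)))(K(KI(SK))(S(KI(KK))))
  step 3: K(I(KI(KI)))(IK(I(KI(KI))))(K(KI(SK))(S(KI(KK))))
  step 4: I(KI(KI))(K(KI(SK))(S(KI(KK))))
  step 5: KI(KI)(K(KI(SK))(S(KI(KK))))
  step 6: I(K(KI(SK))(S(KI(KK))))
  step 7: K(KI(SK))(S(KI(KK)))
  step 8: KI(SK)
  step 9: I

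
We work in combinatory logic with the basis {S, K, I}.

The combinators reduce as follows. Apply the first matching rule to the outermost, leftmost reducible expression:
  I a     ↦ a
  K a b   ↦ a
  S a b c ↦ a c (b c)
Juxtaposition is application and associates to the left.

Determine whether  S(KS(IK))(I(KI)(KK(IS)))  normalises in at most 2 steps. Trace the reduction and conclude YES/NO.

Answer: NO — after 2 steps the term is SS(KI(KK(IS))), not yet normal

Reduction:
  start: S(KS(IK))(I(KI)(KK(IS)))
  →1  SS(I(KI)(KK(IS)))
  →2  SS(KI(KK(IS)))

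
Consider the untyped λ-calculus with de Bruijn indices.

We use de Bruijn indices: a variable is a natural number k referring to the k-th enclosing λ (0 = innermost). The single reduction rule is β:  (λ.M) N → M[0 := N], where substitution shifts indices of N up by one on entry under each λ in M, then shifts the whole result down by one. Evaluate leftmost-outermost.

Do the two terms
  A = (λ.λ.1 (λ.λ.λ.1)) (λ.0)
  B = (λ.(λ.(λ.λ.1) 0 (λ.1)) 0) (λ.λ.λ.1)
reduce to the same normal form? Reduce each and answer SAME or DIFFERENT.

Answer: DIFFERENT — A ⇓ λ.λ.λ.λ.1, B ⇓ λ.λ.λ.1

Derivation:
Term A:
  start: (λ.λ.1 (λ.λ.λ.1)) (λ.0)
  →1  λ.(λ.0) (λ.λ.λ.1)
  →2  λ.λ.λ.λ.1

Term B:
  start: (λ.(λ.(λ.λ.1) 0 (λ.1)) 0) (λ.λ.λ.1)
  →1  (λ.(λ.λ.1) 0 (λ.1)) (λ.λ.λ.1)
  →2  (λ.λ.1) (λ.λ.λ.1) (λ.λ.λ.λ.1)
  →3  (λ.λ.λ.λ.1) (λ.λ.λ.λ.1)
  →4  λ.λ.λ.1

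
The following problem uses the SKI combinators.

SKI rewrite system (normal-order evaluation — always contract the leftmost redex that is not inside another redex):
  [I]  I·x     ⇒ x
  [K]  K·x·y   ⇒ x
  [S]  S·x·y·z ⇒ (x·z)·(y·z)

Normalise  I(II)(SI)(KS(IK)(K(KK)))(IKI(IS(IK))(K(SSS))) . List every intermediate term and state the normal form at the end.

Answer: normal form = SSS  (in 9 steps)

Derivation:
  start: I(II)(SI)(KS(IK)(K(KK)))(IKI(IS(IK))(K(SSS)))
  [1] II(SI)(KS(IK)(K(KK)))(IKI(IS(IK))(K(SSS)))
  [2] I(SI)(KS(IK)(K(KK)))(IKI(IS(IK))(K(SSS)))
  [3] SI(KS(IK)(K(KK)))(IKI(IS(IK))(K(SSS)))
  [4] I(IKI(IS(IK))(K(SSS)))(KS(IK)(K(KK))(IKI(IS(IK))(K(SSS))))
  [5] IKI(IS(IK))(K(SSS))(KS(IK)(K(KK))(IKI(IS(IK))(K(SSS))))
  [6] KI(IS(IK))(K(SSS))(KS(IK)(K(KK))(IKI(IS(IK))(K(SSS))))
  [7] I(K(SSS))(KS(IK)(K(KK))(IKI(IS(IK))(K(SSS))))
  [8] K(SSS)(KS(IK)(K(KK))(IKI(IS(IK))(K(SSS))))
  [9] SSS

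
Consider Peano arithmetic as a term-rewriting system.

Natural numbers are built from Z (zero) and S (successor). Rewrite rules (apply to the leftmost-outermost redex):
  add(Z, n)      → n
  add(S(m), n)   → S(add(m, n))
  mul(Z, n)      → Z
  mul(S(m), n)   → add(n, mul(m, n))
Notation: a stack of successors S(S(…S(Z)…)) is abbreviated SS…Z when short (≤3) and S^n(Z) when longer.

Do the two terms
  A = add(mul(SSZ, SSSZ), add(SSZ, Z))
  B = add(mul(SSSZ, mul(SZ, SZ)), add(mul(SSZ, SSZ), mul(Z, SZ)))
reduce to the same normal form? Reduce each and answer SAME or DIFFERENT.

Term A:
  start: add(mul(SSZ, SSSZ), add(SSZ, Z))
  [1] add(add(SSSZ, mul(SZ, SSSZ)), add(SSZ, Z))
  [2] add(S(add(SSZ, mul(SZ, SSSZ))), add(SSZ, Z))
  [3] S(add(add(SSZ, mul(SZ, SSSZ)), add(SSZ, Z)))
  [4] S(add(S(add(SZ, mul(SZ, SSSZ))), add(SSZ, Z)))
  [5] S(S(add(add(SZ, mul(SZ, SSSZ)), add(SSZ, Z))))
  [6] S(S(add(S(add(Z, mul(SZ, SSSZ))), add(SSZ, Z))))
  [7] S(S(S(add(add(Z, mul(SZ, SSSZ)), add(SSZ, Z)))))
  [8] S(S(S(add(mul(SZ, SSSZ), add(SSZ, Z)))))
  [9] S(S(S(add(add(SSSZ, mul(Z, SSSZ)), add(SSZ, Z)))))
  [10] S(S(S(add(S(add(SSZ, mul(Z, SSSZ))), add(SSZ, Z)))))
  [11] S(S(S(S(add(add(SSZ, mul(Z, SSSZ)), add(SSZ, Z))))))
  [12] S(S(S(S(add(S(add(SZ, mul(Z, SSSZ))), add(SSZ, Z))))))
  [13] S(S(S(S(S(add(add(SZ, mul(Z, SSSZ)), add(SSZ, Z)))))))
  [14] S(S(S(S(S(add(S(add(Z, mul(Z, SSSZ))), add(SSZ, Z)))))))
  [15] S(S(S(S(S(S(add(add(Z, mul(Z, SSSZ)), add(SSZ, Z))))))))
  [16] S(S(S(S(S(S(add(mul(Z, SSSZ), add(SSZ, Z))))))))
  [17] S(S(S(S(S(S(add(Z, add(SSZ, Z))))))))
  [18] S(S(S(S(S(S(add(SSZ, Z)))))))
  [19] S(S(S(S(S(S(S(add(SZ, Z))))))))
  [20] S(S(S(S(S(S(S(S(add(Z, Z)))))))))
  [21] S^8(Z)

Term B:
  start: add(mul(SSSZ, mul(SZ, SZ)), add(mul(SSZ, SSZ), mul(Z, SZ)))
  [1] add(add(mul(SZ, SZ), mul(SSZ, mul(SZ, SZ))), add(mul(SSZ, SSZ), mul(Z, SZ)))
  [2] add(add(add(SZ, mul(Z, SZ)), mul(SSZ, mul(SZ, SZ))), add(mul(SSZ, SSZ), mul(Z, SZ)))
  [3] add(add(S(add(Z, mul(Z, SZ))), mul(SSZ, mul(SZ, SZ))), add(mul(SSZ, SSZ), mul(Z, SZ)))
  [4] add(S(add(add(Z, mul(Z, SZ)), mul(SSZ, mul(SZ, SZ)))), add(mul(SSZ, SSZ), mul(Z, SZ)))
  [5] S(add(add(add(Z, mul(Z, SZ)), mul(SSZ, mul(SZ, SZ))), add(mul(SSZ, SSZ), mul(Z, SZ))))
  [6] S(add(add(mul(Z, SZ), mul(SSZ, mul(SZ, SZ))), add(mul(SSZ, SSZ), mul(Z, SZ))))
  [7] S(add(add(Z, mul(SSZ, mul(SZ, SZ))), add(mul(SSZ, SSZ), mul(Z, SZ))))
  [8] S(add(mul(SSZ, mul(SZ, SZ)), add(mul(SSZ, SSZ), mul(Z, SZ))))
  [9] S(add(add(mul(SZ, SZ), mul(SZ, mul(SZ, SZ))), add(mul(SSZ, SSZ), mul(Z, SZ))))
  [10] S(add(add(add(SZ, mul(Z, SZ)), mul(SZ, mul(SZ, SZ))), add(mul(SSZ, SSZ), mul(Z, SZ))))
  [11] S(add(add(S(add(Z, mul(Z, SZ))), mul(SZ, mul(SZ, SZ))), add(mul(SSZ, SSZ), mul(Z, SZ))))
  [12] S(add(S(add(add(Z, mul(Z, SZ)), mul(SZ, mul(SZ, SZ)))), add(mul(SSZ, SSZ), mul(Z, SZ))))
  [13] S(S(add(add(add(Z, mul(Z, SZ)), mul(SZ, mul(SZ, SZ))), add(mul(SSZ, SSZ), mul(Z, SZ)))))
  [14] S(S(add(add(mul(Z, SZ), mul(SZ, mul(SZ, SZ))), add(mul(SSZ, SSZ), mul(Z, SZ)))))
  [15] S(S(add(add(Z, mul(SZ, mul(SZ, SZ))), add(mul(SSZ, SSZ), mul(Z, SZ)))))
  [16] S(S(add(mul(SZ, mul(SZ, SZ)), add(mul(SSZ, SSZ), mul(Z, SZ)))))
  [17] S(S(add(add(mul(SZ, SZ), mul(Z, mul(SZ, SZ))), add(mul(SSZ, SSZ), mul(Z, SZ)))))
  [18] S(S(add(add(add(SZ, mul(Z, SZ)), mul(Z, mul(SZ, SZ))), add(mul(SSZ, SSZ), mul(Z, SZ)))))
  [19] S(S(add(add(S(add(Z, mul(Z, SZ))), mul(Z, mul(SZ, SZ))), add(mul(SSZ, SSZ), mul(Z, SZ)))))
  [20] S(S(add(S(add(add(Z, mul(Z, SZ)), mul(Z, mul(SZ, SZ)))), add(mul(SSZ, SSZ), mul(Z, SZ)))))
  [21] S(S(S(add(add(add(Z, mul(Z, SZ)), mul(Z, mul(SZ, SZ))), add(mul(SSZ, SSZ), mul(Z, SZ))))))
  [22] S(S(S(add(add(mul(Z, SZ), mul(Z, mul(SZ, SZ))), add(mul(SSZ, SSZ), mul(Z, SZ))))))
  [23] S(S(S(add(add(Z, mul(Z, mul(SZ, SZ))), add(mul(SSZ, SSZ), mul(Z, SZ))))))
  [24] S(S(S(add(mul(Z, mul(SZ, SZ)), add(mul(SSZ, SSZ), mul(Z, SZ))))))
  [25] S(S(S(add(Z, add(mul(SSZ, SSZ), mul(Z, SZ))))))
  [26] S(S(S(add(mul(SSZ, SSZ), mul(Z, SZ)))))
  [27] S(S(S(add(add(SSZ, mul(SZ, SSZ)), mul(Z, SZ)))))
  [28] S(S(S(add(S(add(SZ, mul(SZ, SSZ))), mul(Z, SZ)))))
  [29] S(S(S(S(add(add(SZ, mul(SZ, SSZ)), mul(Z, SZ))))))
  [30] S(S(S(S(add(S(add(Z, mul(SZ, SSZ))), mul(Z, SZ))))))
  [31] S(S(S(S(S(add(add(Z, mul(SZ, SSZ)), mul(Z, SZ)))))))
  [32] S(S(S(S(S(add(mul(SZ, SSZ), mul(Z, SZ)))))))
  [33] S(S(S(S(S(add(add(SSZ, mul(Z, SSZ)), mul(Z, SZ)))))))
  [34] S(S(S(S(S(add(S(add(SZ, mul(Z, SSZ))), mul(Z, SZ)))))))
  [35] S(S(S(S(S(S(add(add(SZ, mul(Z, SSZ)), mul(Z, SZ))))))))
  [36] S(S(S(S(S(S(add(S(add(Z, mul(Z, SSZ))), mul(Z, SZ))))))))
  [37] S(S(S(S(S(S(S(add(add(Z, mul(Z, SSZ)), mul(Z, SZ)))))))))
  [38] S(S(S(S(S(S(S(add(mul(Z, SSZ), mul(Z, SZ)))))))))
  [39] S(S(S(S(S(S(S(add(Z, mul(Z, SZ)))))))))
  [40] S(S(S(S(S(S(S(mul(Z, SZ))))))))
  [41] S^7(Z)

Answer: DIFFERENT — A ⇓ S^8(Z), B ⇓ S^7(Z)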